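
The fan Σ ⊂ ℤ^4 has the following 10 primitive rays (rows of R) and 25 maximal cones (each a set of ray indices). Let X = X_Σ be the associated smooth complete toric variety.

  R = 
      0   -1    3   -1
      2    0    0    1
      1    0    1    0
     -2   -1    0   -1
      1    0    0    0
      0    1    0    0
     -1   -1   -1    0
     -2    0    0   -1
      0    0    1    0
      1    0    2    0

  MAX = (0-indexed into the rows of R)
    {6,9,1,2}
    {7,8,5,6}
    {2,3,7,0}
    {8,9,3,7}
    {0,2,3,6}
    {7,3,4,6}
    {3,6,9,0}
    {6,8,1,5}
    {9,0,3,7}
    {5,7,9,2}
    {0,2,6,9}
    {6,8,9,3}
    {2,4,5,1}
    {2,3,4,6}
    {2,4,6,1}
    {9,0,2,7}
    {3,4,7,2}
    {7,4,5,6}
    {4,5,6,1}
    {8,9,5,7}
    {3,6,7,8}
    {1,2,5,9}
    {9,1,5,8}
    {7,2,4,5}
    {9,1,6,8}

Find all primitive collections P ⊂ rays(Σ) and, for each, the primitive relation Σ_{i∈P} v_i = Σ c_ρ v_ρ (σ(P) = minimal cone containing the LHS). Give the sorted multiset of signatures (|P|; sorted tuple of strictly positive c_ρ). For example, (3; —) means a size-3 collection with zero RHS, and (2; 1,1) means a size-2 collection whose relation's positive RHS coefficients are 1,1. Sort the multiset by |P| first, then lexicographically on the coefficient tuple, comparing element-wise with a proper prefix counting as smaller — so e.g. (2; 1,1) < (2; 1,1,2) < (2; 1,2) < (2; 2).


Δ(Σ) — 10 vertices, 16 min non-faces:

  {1,7}:  v_{1} + v_{7} = 0  ⟹  sig = (2; —)
  {2,8}:  v_{2} + v_{8} = v_{9}  ⟹  sig = (2; 1)
  {3,5}:  v_{3} + v_{5} = v_{7}  ⟹  sig = (2; 1)
  {4,8}:  v_{4} + v_{8} = v_{2}  ⟹  sig = (2; 1)
  {1,3}:  v_{1} + v_{3} = v_{2} + v_{6}  ⟹  sig = (2; 1,1)
  {0,5}:  v_{0} + v_{5} = v_{2} + v_{7} + v_{9}  ⟹  sig = (2; 1,1,1)
  {0,1}:  v_{0} + v_{1} = 2·v_{2} + v_{6} + v_{9}  ⟹  sig = (2; 1,1,2)
  {0,8}:  v_{0} + v_{8} = v_{3} + 2·v_{9}  ⟹  sig = (2; 1,2)
  {0,4}:  v_{0} + v_{4} = 3·v_{2} + v_{3}  ⟹  sig = (2; 1,3)
  {4,9}:  v_{4} + v_{9} = 2·v_{2}  ⟹  sig = (2; 2)
  {2,5,6}:  v_{2} + v_{5} + v_{6} = 0  ⟹  sig = (3; —)
  {2,3,9}:  v_{2} + v_{3} + v_{9} = v_{0}  ⟹  sig = (3; 1)
  {2,6,7}:  v_{2} + v_{6} + v_{7} = v_{3}  ⟹  sig = (3; 1)
  {5,6,9}:  v_{5} + v_{6} + v_{9} = v_{8}  ⟹  sig = (3; 1)
  {6,7,9}:  v_{6} + v_{7} + v_{9} = v_{3} + v_{8}  ⟹  sig = (3; 1,1)
  {0,6,7}:  v_{0} + v_{6} + v_{7} = 2·v_{3} + v_{9}  ⟹  sig = (3; 1,2)

so the primitive-relation signature multiset is
[(2; —), (2; 1), (2; 1), (2; 1), (2; 1,1), (2; 1,1,1), (2; 1,1,2), (2; 1,2), (2; 1,3), (2; 2), (3; —), (3; 1), (3; 1), (3; 1), (3; 1,1), (3; 1,2)]


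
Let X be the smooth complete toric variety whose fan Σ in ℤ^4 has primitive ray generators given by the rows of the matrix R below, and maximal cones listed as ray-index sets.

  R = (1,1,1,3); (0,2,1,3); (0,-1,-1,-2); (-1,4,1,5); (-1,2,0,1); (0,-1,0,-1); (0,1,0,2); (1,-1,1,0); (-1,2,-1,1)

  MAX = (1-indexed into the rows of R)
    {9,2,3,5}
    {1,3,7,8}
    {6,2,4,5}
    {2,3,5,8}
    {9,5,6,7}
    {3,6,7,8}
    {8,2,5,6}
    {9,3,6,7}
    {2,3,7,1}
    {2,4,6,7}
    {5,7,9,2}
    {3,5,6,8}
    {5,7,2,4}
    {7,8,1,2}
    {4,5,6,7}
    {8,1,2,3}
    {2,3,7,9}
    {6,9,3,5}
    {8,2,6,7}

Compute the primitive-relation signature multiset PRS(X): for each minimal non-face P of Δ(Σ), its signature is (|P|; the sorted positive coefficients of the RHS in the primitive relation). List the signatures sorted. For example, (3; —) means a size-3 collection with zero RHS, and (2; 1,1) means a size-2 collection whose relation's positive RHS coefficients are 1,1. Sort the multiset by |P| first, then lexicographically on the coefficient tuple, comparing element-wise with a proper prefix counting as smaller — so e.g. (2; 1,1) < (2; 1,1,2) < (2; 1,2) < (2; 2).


Minimal non-faces — 14 found among 9 rays, 19 max cones:

  P={1,6}:  v_{1} + v_{6} = v_{7} + v_{8} ; sig = (2; 1,1)
  P={3,4}:  v_{3} + v_{4} = v_{5} + v_{7} ; sig = (2; 1,1)
  P={8,9}:  v_{8} + v_{9} = v_{2} + v_{3} ; sig = (2; 1,1)
  P={1,4}:  v_{1} + v_{4} = 2·v_{2} + v_{7} ; sig = (2; 1,2)
  P={1,5}:  v_{1} + v_{5} = 2·v_{2} + v_{3} ; sig = (2; 1,2)
  P={4,8}:  v_{4} + v_{8} = 2·v_{2} + v_{6} ; sig = (2; 1,2)
  P={1,9}:  v_{1} + v_{9} = 2·v_{2} + 2·v_{3} + v_{7} ; sig = (2; 1,2,2)
  P={4,9}:  v_{4} + v_{9} = 2·v_{5} + 2·v_{7} ; sig = (2; 2,2)
  P={2,3,6}:  v_{2} + v_{3} + v_{6} = 0 ; sig = (3; —)
  P={3,5,7}:  v_{3} + v_{5} + v_{7} = v_{9} ; sig = (3; 1)
  P={5,7,8}:  v_{5} + v_{7} + v_{8} = v_{2} ; sig = (3; 1)
  P={2,6,9}:  v_{2} + v_{6} + v_{9} = v_{5} + v_{7} ; sig = (3; 1,1)
  P={2,3,7,8}:  v_{2} + v_{3} + v_{7} + v_{8} = v_{1} ; sig = (4; 1)
  P={2,5,6,7}:  v_{2} + v_{5} + v_{6} + v_{7} = v_{4} ; sig = (4; 1)

Sorted signature multiset PRS(X):
{ (2; 1,1) ×3,  (2; 1,2) ×3,  (2; 1,2,2),  (2; 2,2),  (3; —),  (3; 1) ×2,  (3; 1,1),  (4; 1) ×2 }


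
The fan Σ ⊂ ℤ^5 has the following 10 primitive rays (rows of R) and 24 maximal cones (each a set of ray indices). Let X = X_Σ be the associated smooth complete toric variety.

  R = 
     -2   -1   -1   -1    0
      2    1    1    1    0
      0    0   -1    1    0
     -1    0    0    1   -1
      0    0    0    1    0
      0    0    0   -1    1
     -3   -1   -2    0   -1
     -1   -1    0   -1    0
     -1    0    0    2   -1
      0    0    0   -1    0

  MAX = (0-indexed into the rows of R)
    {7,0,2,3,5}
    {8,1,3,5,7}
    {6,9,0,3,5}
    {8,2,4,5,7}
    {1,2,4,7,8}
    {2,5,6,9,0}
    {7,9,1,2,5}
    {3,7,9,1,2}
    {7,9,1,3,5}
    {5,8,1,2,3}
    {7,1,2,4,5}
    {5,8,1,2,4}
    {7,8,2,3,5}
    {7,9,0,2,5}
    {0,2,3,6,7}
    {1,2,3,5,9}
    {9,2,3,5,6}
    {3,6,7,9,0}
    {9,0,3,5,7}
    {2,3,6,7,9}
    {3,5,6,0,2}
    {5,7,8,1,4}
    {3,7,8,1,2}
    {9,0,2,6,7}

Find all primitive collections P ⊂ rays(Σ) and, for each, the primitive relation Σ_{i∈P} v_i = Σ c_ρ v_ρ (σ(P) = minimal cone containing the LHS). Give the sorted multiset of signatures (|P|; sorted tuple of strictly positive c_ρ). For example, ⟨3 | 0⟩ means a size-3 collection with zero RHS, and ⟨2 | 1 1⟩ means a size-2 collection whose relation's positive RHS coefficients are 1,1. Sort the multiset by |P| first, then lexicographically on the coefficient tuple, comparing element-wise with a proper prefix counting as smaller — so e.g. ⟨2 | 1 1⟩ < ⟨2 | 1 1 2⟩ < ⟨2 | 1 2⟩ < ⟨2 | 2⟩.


14 collections generate NE(X_Σ); each relation:

  P={0,1}:  v_{0} + v_{1} = 0  ⟹  sig = ⟨2 | 0⟩
  P={4,9}:  v_{4} + v_{9} = 0  ⟹  sig = ⟨2 | 0⟩
  P={3,4}:  v_{3} + v_{4} = v_{8}  ⟹  sig = ⟨2 | 1⟩
  P={8,9}:  v_{8} + v_{9} = v_{3}  ⟹  sig = ⟨2 | 1⟩
  P={1,6}:  v_{1} + v_{6} = v_{2} + v_{3} + v_{9}  ⟹  sig = ⟨2 | 1 1 1⟩
  P={4,6}:  v_{4} + v_{6} = v_{0} + v_{2} + v_{3}  ⟹  sig = ⟨2 | 1 1 1⟩
  P={0,4}:  v_{0} + v_{4} = v_{2} + v_{3} + v_{5} + v_{7}  ⟹  sig = ⟨2 | 1 1 1 1⟩
  P={0,8}:  v_{0} + v_{8} = v_{2} + 2·v_{3} + v_{5} + v_{7}  ⟹  sig = ⟨2 | 1 1 1 2⟩
  P={6,8}:  v_{6} + v_{8} = v_{0} + v_{2} + 2·v_{3}  ⟹  sig = ⟨2 | 1 1 2⟩
  P={5,6,7}:  v_{5} + v_{6} + v_{7} = 2·v_{0}  ⟹  sig = ⟨3 | 2⟩
  P={0,2,3,9}:  v_{0} + v_{2} + v_{3} + v_{9} = v_{6}  ⟹  sig = ⟨4 | 1⟩
  P={1,2,3,5,7}:  v_{1} + v_{2} + v_{3} + v_{5} + v_{7} = v_{4}  ⟹  sig = ⟨5 | 1⟩
  P={2,3,5,7,9}:  v_{2} + v_{3} + v_{5} + v_{7} + v_{9} = v_{0}  ⟹  sig = ⟨5 | 1⟩
  P={1,2,5,7,8}:  v_{1} + v_{2} + v_{5} + v_{7} + v_{8} = 2·v_{4}  ⟹  sig = ⟨5 | 2⟩

Hence PRS(X_Σ) =
{ ⟨2 | 0⟩ ×2,  ⟨2 | 1⟩ ×2,  ⟨2 | 1 1 1⟩ ×2,  ⟨2 | 1 1 1 1⟩,  ⟨2 | 1 1 1 2⟩,  ⟨2 | 1 1 2⟩,  ⟨3 | 2⟩,  ⟨4 | 1⟩,  ⟨5 | 1⟩ ×2,  ⟨5 | 2⟩ }


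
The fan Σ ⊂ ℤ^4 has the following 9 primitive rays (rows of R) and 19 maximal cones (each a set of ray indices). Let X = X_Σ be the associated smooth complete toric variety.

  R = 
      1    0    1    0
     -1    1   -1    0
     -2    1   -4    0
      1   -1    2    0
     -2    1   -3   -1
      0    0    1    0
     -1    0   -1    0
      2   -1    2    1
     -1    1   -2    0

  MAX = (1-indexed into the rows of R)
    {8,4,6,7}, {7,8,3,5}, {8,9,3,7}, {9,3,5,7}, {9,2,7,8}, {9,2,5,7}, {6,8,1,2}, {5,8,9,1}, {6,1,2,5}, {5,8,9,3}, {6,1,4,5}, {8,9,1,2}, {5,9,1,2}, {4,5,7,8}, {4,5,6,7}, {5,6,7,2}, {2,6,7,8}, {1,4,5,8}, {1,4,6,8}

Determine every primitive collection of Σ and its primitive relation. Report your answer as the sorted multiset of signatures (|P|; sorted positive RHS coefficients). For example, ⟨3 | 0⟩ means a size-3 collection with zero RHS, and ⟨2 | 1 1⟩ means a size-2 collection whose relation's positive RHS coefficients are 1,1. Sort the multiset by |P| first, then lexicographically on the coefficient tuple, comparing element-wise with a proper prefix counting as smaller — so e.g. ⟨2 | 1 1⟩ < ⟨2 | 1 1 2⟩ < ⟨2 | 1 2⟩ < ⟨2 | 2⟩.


Minimal non-faces — 11 found among 9 rays, 19 max cones:

  • {1,7}:  v_{1} + v_{7} = 0 ; sig = ⟨2 | 0⟩
  • {4,9}:  v_{4} + v_{9} = 0 ; sig = ⟨2 | 0⟩
  • {2,4}:  v_{2} + v_{4} = v_{6} ; sig = ⟨2 | 1⟩
  • {6,9}:  v_{6} + v_{9} = v_{2} ; sig = ⟨2 | 1⟩
  • {3,6}:  v_{3} + v_{6} = v_{7} + v_{9} ; sig = ⟨2 | 1 1⟩
  • {1,3}:  v_{1} + v_{3} = v_{5} + v_{8} + v_{9} ; sig = ⟨2 | 1 1 1⟩
  • {3,4}:  v_{3} + v_{4} = v_{5} + v_{7} + v_{8} ; sig = ⟨2 | 1 1 1⟩
  • {2,3}:  v_{2} + v_{3} = v_{7} + 2·v_{9} ; sig = ⟨2 | 1 2⟩
  • {5,6,8}:  v_{5} + v_{6} + v_{8} = 0 ; sig = ⟨3 | 0⟩
  • {2,5,8}:  v_{2} + v_{5} + v_{8} = v_{9} ; sig = ⟨3 | 1⟩
  • {5,7,8,9}:  v_{5} + v_{7} + v_{8} + v_{9} = v_{3} ; sig = ⟨4 | 1⟩

so the primitive-relation signature multiset is
[⟨2 | 0⟩, ⟨2 | 0⟩, ⟨2 | 1⟩, ⟨2 | 1⟩, ⟨2 | 1 1⟩, ⟨2 | 1 1 1⟩, ⟨2 | 1 1 1⟩, ⟨2 | 1 2⟩, ⟨3 | 0⟩, ⟨3 | 1⟩, ⟨4 | 1⟩]


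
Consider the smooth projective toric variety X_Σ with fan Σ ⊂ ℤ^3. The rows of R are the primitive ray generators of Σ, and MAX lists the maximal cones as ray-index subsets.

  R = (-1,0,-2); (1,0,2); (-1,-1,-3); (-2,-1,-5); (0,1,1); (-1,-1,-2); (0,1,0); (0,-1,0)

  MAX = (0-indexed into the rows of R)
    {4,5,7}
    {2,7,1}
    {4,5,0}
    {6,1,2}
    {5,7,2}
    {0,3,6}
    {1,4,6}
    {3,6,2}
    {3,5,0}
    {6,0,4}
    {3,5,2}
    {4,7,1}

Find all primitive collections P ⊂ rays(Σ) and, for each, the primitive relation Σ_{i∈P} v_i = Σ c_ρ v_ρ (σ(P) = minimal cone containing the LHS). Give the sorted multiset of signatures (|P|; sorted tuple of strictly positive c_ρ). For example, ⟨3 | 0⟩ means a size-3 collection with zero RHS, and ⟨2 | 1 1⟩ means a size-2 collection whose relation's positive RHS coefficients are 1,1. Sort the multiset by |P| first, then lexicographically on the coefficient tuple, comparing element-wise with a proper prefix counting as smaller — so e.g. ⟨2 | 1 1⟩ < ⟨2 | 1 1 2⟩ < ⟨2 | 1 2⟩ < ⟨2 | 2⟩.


The 10 primitive collections of Σ (r=8, n=3):

  • {0,1}:  v_{0} + v_{1} = 0  ⇒ sig = ⟨2 | 0⟩
  • {6,7}:  v_{6} + v_{7} = 0  ⇒ sig = ⟨2 | 0⟩
  • {0,2}:  v_{0} + v_{2} = v_{3}  ⇒ sig = ⟨2 | 1⟩
  • {0,7}:  v_{0} + v_{7} = v_{5}  ⇒ sig = ⟨2 | 1⟩
  • {1,3}:  v_{1} + v_{3} = v_{2}  ⇒ sig = ⟨2 | 1⟩
  • {1,5}:  v_{1} + v_{5} = v_{7}  ⇒ sig = ⟨2 | 1⟩
  • {2,4}:  v_{2} + v_{4} = v_{0}  ⇒ sig = ⟨2 | 1⟩
  • {5,6}:  v_{5} + v_{6} = v_{0}  ⇒ sig = ⟨2 | 1⟩
  • {3,7}:  v_{3} + v_{7} = v_{2} + v_{5}  ⇒ sig = ⟨2 | 1 1⟩
  • {3,4}:  v_{3} + v_{4} = 2·v_{0}  ⇒ sig = ⟨2 | 2⟩

so the primitive-relation signature multiset is
[⟨2 | 0⟩, ⟨2 | 0⟩, ⟨2 | 1⟩, ⟨2 | 1⟩, ⟨2 | 1⟩, ⟨2 | 1⟩, ⟨2 | 1⟩, ⟨2 | 1⟩, ⟨2 | 1 1⟩, ⟨2 | 2⟩]


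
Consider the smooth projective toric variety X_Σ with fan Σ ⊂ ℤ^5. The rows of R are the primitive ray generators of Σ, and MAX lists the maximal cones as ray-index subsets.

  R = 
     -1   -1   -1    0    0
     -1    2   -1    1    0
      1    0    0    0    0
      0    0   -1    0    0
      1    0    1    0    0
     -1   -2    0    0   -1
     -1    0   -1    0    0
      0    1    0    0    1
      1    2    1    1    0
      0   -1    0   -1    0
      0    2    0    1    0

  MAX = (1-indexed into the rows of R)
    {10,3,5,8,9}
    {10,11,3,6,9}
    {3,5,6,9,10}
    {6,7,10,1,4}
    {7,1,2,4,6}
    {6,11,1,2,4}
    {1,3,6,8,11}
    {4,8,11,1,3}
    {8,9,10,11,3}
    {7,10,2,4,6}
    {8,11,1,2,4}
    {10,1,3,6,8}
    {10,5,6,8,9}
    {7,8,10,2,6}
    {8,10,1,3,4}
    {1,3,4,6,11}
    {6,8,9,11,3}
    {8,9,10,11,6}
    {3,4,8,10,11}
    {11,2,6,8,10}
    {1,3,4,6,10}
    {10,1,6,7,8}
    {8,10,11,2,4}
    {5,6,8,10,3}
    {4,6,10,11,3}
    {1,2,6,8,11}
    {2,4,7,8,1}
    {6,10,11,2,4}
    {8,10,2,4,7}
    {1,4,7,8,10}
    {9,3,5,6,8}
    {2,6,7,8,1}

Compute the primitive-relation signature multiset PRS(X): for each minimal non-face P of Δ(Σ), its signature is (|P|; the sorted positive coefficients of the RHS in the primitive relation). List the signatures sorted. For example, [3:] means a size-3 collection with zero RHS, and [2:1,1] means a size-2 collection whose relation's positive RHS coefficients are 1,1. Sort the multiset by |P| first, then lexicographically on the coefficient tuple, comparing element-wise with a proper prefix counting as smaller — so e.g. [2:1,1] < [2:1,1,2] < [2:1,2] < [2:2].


Δ(Σ) — 11 vertices, 17 min non-faces:

  {5,7}:  v_{5} + v_{7} = 0  →  sig = [2:]
  {2,5}:  v_{2} + v_{5} = v_{11}  →  sig = [2:1]
  {3,7}:  v_{3} + v_{7} = v_{4}  →  sig = [2:1]
  {4,5}:  v_{4} + v_{5} = v_{3}  →  sig = [2:1]
  {5,11}:  v_{5} + v_{11} = v_{9}  →  sig = [2:1]
  {7,9}:  v_{7} + v_{9} = v_{11}  →  sig = [2:1]
  {7,11}:  v_{7} + v_{11} = v_{2}  →  sig = [2:1]
  {2,3}:  v_{2} + v_{3} = v_{4} + v_{11}  →  sig = [2:1,1]
  {4,9}:  v_{4} + v_{9} = v_{3} + v_{11}  →  sig = [2:1,1]
  {1,5}:  v_{1} + v_{5} = v_{3} + v_{6} + v_{8}  →  sig = [2:1,1,1]
  {1,9}:  v_{1} + v_{9} = v_{3} + v_{6} + v_{8} + v_{11}  →  sig = [2:1,1,1,1]
  {2,9}:  v_{2} + v_{9} = 2·v_{11}  →  sig = [2:2]
  {1,10,11}:  v_{1} + v_{10} + v_{11} = v_{7}  →  sig = [3:1]
  {4,6,8}:  v_{4} + v_{6} + v_{8} = v_{1}  →  sig = [3:1]
  {1,2,10}:  v_{1} + v_{2} + v_{10} = 2·v_{7}  →  sig = [3:2]
  {3,6,8,10,11}:  v_{3} + v_{6} + v_{8} + v_{10} + v_{11} = 0  →  sig = [5:]
  {3,6,8,9,10}:  v_{3} + v_{6} + v_{8} + v_{9} + v_{10} = v_{5}  →  sig = [5:1]

Hence PRS(X_Σ) =
{ [2:],  [2:1] ×6,  [2:1,1] ×2,  [2:1,1,1],  [2:1,1,1,1],  [2:2],  [3:1] ×2,  [3:2],  [5:],  [5:1] }


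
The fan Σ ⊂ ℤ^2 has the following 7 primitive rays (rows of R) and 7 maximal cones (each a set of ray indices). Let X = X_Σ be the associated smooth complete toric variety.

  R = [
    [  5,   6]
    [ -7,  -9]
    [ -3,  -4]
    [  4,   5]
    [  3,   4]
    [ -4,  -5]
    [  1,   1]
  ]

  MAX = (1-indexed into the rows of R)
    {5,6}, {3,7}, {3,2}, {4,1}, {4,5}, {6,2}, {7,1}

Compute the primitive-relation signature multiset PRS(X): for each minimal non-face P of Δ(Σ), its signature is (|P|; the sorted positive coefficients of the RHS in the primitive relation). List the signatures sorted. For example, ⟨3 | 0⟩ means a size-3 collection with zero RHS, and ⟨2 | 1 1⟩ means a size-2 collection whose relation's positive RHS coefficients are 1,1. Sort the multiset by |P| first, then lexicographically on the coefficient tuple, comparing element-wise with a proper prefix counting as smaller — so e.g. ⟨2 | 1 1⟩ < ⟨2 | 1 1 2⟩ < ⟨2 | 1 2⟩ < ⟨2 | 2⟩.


14 collections generate NE(X_Σ); each relation:

  • {3,5}:  v_{3} + v_{5} = 0  so sig = ⟨2 | 0⟩
  • {4,6}:  v_{4} + v_{6} = 0  so sig = ⟨2 | 0⟩
  • {1,6}:  v_{1} + v_{6} = v_{7}  so sig = ⟨2 | 1⟩
  • {2,4}:  v_{2} + v_{4} = v_{3}  so sig = ⟨2 | 1⟩
  • {2,5}:  v_{2} + v_{5} = v_{6}  so sig = ⟨2 | 1⟩
  • {3,4}:  v_{3} + v_{4} = v_{7}  so sig = ⟨2 | 1⟩
  • {3,6}:  v_{3} + v_{6} = v_{2}  so sig = ⟨2 | 1⟩
  • {4,7}:  v_{4} + v_{7} = v_{1}  so sig = ⟨2 | 1⟩
  • {5,7}:  v_{5} + v_{7} = v_{4}  so sig = ⟨2 | 1⟩
  • {6,7}:  v_{6} + v_{7} = v_{3}  so sig = ⟨2 | 1⟩
  • {1,2}:  v_{1} + v_{2} = v_{3} + v_{7}  so sig = ⟨2 | 1 1⟩
  • {1,3}:  v_{1} + v_{3} = 2·v_{7}  so sig = ⟨2 | 2⟩
  • {1,5}:  v_{1} + v_{5} = 2·v_{4}  so sig = ⟨2 | 2⟩
  • {2,7}:  v_{2} + v_{7} = 2·v_{3}  so sig = ⟨2 | 2⟩

so the primitive-relation signature multiset is
[⟨2 | 0⟩, ⟨2 | 0⟩, ⟨2 | 1⟩, ⟨2 | 1⟩, ⟨2 | 1⟩, ⟨2 | 1⟩, ⟨2 | 1⟩, ⟨2 | 1⟩, ⟨2 | 1⟩, ⟨2 | 1⟩, ⟨2 | 1 1⟩, ⟨2 | 2⟩, ⟨2 | 2⟩, ⟨2 | 2⟩]


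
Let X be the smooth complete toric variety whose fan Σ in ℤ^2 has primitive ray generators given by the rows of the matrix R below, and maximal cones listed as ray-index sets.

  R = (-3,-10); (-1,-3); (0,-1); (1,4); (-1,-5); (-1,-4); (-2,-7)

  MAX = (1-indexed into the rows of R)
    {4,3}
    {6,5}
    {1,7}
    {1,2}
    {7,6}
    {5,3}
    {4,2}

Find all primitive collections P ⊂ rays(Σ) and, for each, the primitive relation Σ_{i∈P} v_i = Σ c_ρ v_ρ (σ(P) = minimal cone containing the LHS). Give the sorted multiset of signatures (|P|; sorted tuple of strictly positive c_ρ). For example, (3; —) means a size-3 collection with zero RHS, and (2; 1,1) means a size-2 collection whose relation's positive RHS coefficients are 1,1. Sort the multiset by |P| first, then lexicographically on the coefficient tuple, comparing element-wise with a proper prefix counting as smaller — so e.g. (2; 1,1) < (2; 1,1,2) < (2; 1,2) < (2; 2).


14 minimal non-faces of Δ(Σ) (on 7 rays):

  P={4,6}:  v_{4} + v_{6} = 0  ⟹  sig = (2; —)
  P={2,3}:  v_{2} + v_{3} = v_{6}  ⟹  sig = (2; 1)
  P={2,6}:  v_{2} + v_{6} = v_{7}  ⟹  sig = (2; 1)
  P={2,7}:  v_{2} + v_{7} = v_{1}  ⟹  sig = (2; 1)
  P={3,6}:  v_{3} + v_{6} = v_{5}  ⟹  sig = (2; 1)
  P={4,5}:  v_{4} + v_{5} = v_{3}  ⟹  sig = (2; 1)
  P={4,7}:  v_{4} + v_{7} = v_{2}  ⟹  sig = (2; 1)
  P={1,3}:  v_{1} + v_{3} = v_{6} + v_{7}  ⟹  sig = (2; 1,1)
  P={1,5}:  v_{1} + v_{5} = 2·v_{6} + v_{7}  ⟹  sig = (2; 1,2)
  P={1,4}:  v_{1} + v_{4} = 2·v_{2}  ⟹  sig = (2; 2)
  P={1,6}:  v_{1} + v_{6} = 2·v_{7}  ⟹  sig = (2; 2)
  P={2,5}:  v_{2} + v_{5} = 2·v_{6}  ⟹  sig = (2; 2)
  P={3,7}:  v_{3} + v_{7} = 2·v_{6}  ⟹  sig = (2; 2)
  P={5,7}:  v_{5} + v_{7} = 3·v_{6}  ⟹  sig = (2; 3)

Hence PRS(X_Σ) =
{ (2; —),  (2; 1) ×6,  (2; 1,1),  (2; 1,2),  (2; 2) ×4,  (2; 3) }


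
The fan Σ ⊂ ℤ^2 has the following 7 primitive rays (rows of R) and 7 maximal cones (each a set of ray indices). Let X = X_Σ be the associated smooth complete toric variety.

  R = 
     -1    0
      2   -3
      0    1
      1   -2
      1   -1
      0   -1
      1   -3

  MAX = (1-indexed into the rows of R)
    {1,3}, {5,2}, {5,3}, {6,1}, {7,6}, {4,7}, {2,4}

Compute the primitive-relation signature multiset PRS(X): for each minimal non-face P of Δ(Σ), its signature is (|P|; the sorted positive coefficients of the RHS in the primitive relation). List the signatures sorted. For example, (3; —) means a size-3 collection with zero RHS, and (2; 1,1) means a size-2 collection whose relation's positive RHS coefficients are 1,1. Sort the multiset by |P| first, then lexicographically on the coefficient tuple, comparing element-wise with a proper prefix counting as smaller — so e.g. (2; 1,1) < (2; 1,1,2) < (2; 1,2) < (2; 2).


14 collections generate NE(X_Σ); each relation:

  • {3,6}:  v_{3} + v_{6} = 0  so sig = (2; —)
  • {1,2}:  v_{1} + v_{2} = v_{7}  so sig = (2; 1)
  • {1,5}:  v_{1} + v_{5} = v_{6}  so sig = (2; 1)
  • {3,4}:  v_{3} + v_{4} = v_{5}  so sig = (2; 1)
  • {3,7}:  v_{3} + v_{7} = v_{4}  so sig = (2; 1)
  • {4,5}:  v_{4} + v_{5} = v_{2}  so sig = (2; 1)
  • {4,6}:  v_{4} + v_{6} = v_{7}  so sig = (2; 1)
  • {5,6}:  v_{5} + v_{6} = v_{4}  so sig = (2; 1)
  • {1,4}:  v_{1} + v_{4} = 2·v_{6}  so sig = (2; 2)
  • {2,3}:  v_{2} + v_{3} = 2·v_{5}  so sig = (2; 2)
  • {2,6}:  v_{2} + v_{6} = 2·v_{4}  so sig = (2; 2)
  • {5,7}:  v_{5} + v_{7} = 2·v_{4}  so sig = (2; 2)
  • {1,7}:  v_{1} + v_{7} = 3·v_{6}  so sig = (2; 3)
  • {2,7}:  v_{2} + v_{7} = 3·v_{4}  so sig = (2; 3)

Hence PRS(X_Σ) =
    (2; —)
    (2; 1)
    (2; 1)
    (2; 1)
    (2; 1)
    (2; 1)
    (2; 1)
    (2; 1)
    (2; 2)
    (2; 2)
    (2; 2)
    (2; 2)
    (2; 3)
    (2; 3)


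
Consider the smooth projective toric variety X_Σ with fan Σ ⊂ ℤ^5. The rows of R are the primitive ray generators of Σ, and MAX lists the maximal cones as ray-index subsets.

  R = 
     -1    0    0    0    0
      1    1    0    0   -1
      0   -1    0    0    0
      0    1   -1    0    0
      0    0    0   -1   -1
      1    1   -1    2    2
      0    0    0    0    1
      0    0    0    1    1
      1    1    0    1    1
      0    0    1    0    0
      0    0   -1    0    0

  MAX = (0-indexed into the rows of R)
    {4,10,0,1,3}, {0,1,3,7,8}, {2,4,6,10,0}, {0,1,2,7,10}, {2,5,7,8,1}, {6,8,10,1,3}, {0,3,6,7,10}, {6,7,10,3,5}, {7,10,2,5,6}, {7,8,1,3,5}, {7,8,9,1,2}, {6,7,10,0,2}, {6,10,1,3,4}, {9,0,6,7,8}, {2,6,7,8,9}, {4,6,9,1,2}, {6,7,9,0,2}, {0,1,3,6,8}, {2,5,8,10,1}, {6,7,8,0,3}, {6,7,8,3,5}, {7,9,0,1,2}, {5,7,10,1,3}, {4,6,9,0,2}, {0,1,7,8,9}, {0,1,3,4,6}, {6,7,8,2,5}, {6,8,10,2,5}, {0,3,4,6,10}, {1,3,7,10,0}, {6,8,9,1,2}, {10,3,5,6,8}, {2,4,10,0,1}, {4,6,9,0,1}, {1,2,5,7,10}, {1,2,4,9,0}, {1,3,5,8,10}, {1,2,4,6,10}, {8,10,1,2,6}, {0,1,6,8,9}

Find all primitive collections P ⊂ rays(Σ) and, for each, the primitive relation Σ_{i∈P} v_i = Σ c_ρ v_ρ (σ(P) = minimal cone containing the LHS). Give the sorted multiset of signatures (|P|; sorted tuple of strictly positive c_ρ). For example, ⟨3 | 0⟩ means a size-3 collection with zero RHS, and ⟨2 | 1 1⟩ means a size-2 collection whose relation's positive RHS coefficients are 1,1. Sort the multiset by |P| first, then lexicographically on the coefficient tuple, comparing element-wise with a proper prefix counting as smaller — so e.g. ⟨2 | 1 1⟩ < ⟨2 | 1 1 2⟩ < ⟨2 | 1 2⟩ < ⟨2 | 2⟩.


Δ(Σ) — 11 vertices, 15 min non-faces:

  P = {4,7}:  v_{4} + v_{7} = 0 — sig = ⟨2 | 0⟩
  P = {9,10}:  v_{9} + v_{10} = 0 — sig = ⟨2 | 0⟩
  P = {2,3}:  v_{2} + v_{3} = v_{10} — sig = ⟨2 | 1⟩
  P = {4,5}:  v_{4} + v_{5} = v_{8} + v_{10} — sig = ⟨2 | 1 1⟩
  P = {4,8}:  v_{4} + v_{8} = v_{1} + v_{6} — sig = ⟨2 | 1 1⟩
  P = {5,9}:  v_{5} + v_{9} = v_{7} + v_{8} — sig = ⟨2 | 1 1⟩
  P = {3,9}:  v_{3} + v_{9} = v_{0} + v_{1} + v_{6} — sig = ⟨2 | 1 1 1⟩
  P = {0,5}:  v_{0} + v_{5} = v_{3} + 2·v_{7} — sig = ⟨2 | 1 2⟩
  P = {0,2,8}:  v_{0} + v_{2} + v_{8} = v_{7} — sig = ⟨3 | 1⟩
  P = {1,6,7}:  v_{1} + v_{6} + v_{7} = v_{8} — sig = ⟨3 | 1⟩
  P = {7,8,10}:  v_{7} + v_{8} + v_{10} = v_{5} — sig = ⟨3 | 1⟩
  P = {0,8,10}:  v_{0} + v_{8} + v_{10} = v_{3} + v_{7} — sig = ⟨3 | 1 1⟩
  P = {1,5,6}:  v_{1} + v_{5} + v_{6} = 2·v_{8} + v_{10} — sig = ⟨3 | 1 2⟩
  P = {0,1,2,6}:  v_{0} + v_{1} + v_{2} + v_{6} = 0 — sig = ⟨4 | 0⟩
  P = {0,1,6,10}:  v_{0} + v_{1} + v_{6} + v_{10} = v_{3} — sig = ⟨4 | 1⟩

Signatures (|P|; sorted positive RHS coefficients), sorted:
[⟨2 | 0⟩, ⟨2 | 0⟩, ⟨2 | 1⟩, ⟨2 | 1 1⟩, ⟨2 | 1 1⟩, ⟨2 | 1 1⟩, ⟨2 | 1 1 1⟩, ⟨2 | 1 2⟩, ⟨3 | 1⟩, ⟨3 | 1⟩, ⟨3 | 1⟩, ⟨3 | 1 1⟩, ⟨3 | 1 2⟩, ⟨4 | 0⟩, ⟨4 | 1⟩]


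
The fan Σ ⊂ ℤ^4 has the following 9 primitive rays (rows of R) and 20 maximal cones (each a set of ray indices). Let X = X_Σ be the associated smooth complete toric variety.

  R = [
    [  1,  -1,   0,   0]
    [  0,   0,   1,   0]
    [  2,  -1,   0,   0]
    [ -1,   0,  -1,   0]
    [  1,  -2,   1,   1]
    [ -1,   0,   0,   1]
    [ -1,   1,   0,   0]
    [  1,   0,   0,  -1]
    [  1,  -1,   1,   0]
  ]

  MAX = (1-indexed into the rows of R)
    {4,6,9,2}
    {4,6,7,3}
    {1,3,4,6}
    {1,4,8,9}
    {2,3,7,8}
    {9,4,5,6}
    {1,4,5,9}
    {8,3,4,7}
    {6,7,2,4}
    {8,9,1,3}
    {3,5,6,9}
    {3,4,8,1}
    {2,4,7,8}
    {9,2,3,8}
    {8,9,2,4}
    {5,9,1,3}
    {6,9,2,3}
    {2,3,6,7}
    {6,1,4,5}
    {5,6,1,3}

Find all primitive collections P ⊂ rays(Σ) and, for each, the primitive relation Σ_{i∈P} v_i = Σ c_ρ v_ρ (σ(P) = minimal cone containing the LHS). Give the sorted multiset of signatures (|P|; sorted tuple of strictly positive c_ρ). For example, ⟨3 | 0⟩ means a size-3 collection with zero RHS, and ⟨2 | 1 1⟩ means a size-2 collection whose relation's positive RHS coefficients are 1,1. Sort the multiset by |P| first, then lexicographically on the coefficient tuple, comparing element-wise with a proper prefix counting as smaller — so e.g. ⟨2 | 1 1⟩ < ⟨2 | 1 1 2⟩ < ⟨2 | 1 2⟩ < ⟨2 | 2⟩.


Primitive collections (11):

  {1,7}:  v_{1} + v_{7} = 0 — sig = ⟨2 | 0⟩
  {6,8}:  v_{6} + v_{8} = 0 — sig = ⟨2 | 0⟩
  {1,2}:  v_{1} + v_{2} = v_{9} — sig = ⟨2 | 1⟩
  {7,9}:  v_{7} + v_{9} = v_{2} — sig = ⟨2 | 1⟩
  {5,7}:  v_{5} + v_{7} = v_{6} + v_{9} — sig = ⟨2 | 1 1⟩
  {5,8}:  v_{5} + v_{8} = v_{1} + v_{9} — sig = ⟨2 | 1 1⟩
  {2,5}:  v_{2} + v_{5} = v_{6} + 2·v_{9} — sig = ⟨2 | 1 2⟩
  {1,6,9}:  v_{1} + v_{6} + v_{9} = v_{5} — sig = ⟨3 | 1⟩
  {2,3,4}:  v_{2} + v_{3} + v_{4} = v_{1} — sig = ⟨3 | 1⟩
  {3,4,5}:  v_{3} + v_{4} + v_{5} = 3·v_{1} + v_{6} — sig = ⟨3 | 1 3⟩
  {3,4,9}:  v_{3} + v_{4} + v_{9} = 2·v_{1} — sig = ⟨3 | 2⟩

so the primitive-relation signature multiset is
{ ⟨2 | 0⟩ ×2,  ⟨2 | 1⟩ ×2,  ⟨2 | 1 1⟩ ×2,  ⟨2 | 1 2⟩,  ⟨3 | 1⟩ ×2,  ⟨3 | 1 3⟩,  ⟨3 | 2⟩ }


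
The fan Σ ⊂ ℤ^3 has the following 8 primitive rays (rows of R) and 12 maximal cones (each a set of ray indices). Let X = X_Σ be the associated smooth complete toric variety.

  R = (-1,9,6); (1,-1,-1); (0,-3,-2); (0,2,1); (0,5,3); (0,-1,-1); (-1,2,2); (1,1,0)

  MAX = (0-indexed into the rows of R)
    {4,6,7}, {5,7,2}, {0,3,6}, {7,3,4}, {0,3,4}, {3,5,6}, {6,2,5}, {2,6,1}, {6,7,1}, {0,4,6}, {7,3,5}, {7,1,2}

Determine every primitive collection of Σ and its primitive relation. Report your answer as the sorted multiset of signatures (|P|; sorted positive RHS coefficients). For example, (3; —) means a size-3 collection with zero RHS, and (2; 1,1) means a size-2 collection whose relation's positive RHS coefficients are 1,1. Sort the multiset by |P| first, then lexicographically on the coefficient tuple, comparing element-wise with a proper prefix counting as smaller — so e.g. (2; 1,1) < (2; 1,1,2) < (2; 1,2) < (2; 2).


Primitive collections (14):

  • {1,3}:  v_{1} + v_{3} = v_{7}  ⟹  sig = (2; 1)
  • {2,3}:  v_{2} + v_{3} = v_{5}  ⟹  sig = (2; 1)
  • {2,4}:  v_{2} + v_{4} = v_{3}  ⟹  sig = (2; 1)
  • {1,5}:  v_{1} + v_{5} = v_{2} + v_{7}  ⟹  sig = (2; 1,1)
  • {0,1}:  v_{0} + v_{1} = v_{4} + v_{6} + v_{7}  ⟹  sig = (2; 1,1,1)
  • {0,2}:  v_{0} + v_{2} = 2·v_{3} + v_{6}  ⟹  sig = (2; 1,2)
  • {1,4}:  v_{1} + v_{4} = v_{6} + 2·v_{7}  ⟹  sig = (2; 1,2)
  • {0,5}:  v_{0} + v_{5} = 3·v_{3} + v_{6}  ⟹  sig = (2; 1,3)
  • {0,7}:  v_{0} + v_{7} = 2·v_{4}  ⟹  sig = (2; 2)
  • {4,5}:  v_{4} + v_{5} = 2·v_{3}  ⟹  sig = (2; 2)
  • {2,6,7}:  v_{2} + v_{6} + v_{7} = 0  ⟹  sig = (3; —)
  • {3,4,6}:  v_{3} + v_{4} + v_{6} = v_{0}  ⟹  sig = (3; 1)
  • {3,6,7}:  v_{3} + v_{6} + v_{7} = v_{4}  ⟹  sig = (3; 1)
  • {5,6,7}:  v_{5} + v_{6} + v_{7} = v_{3}  ⟹  sig = (3; 1)

Signatures (|P|; sorted positive RHS coefficients), sorted:
    (2; 1)
    (2; 1)
    (2; 1)
    (2; 1,1)
    (2; 1,1,1)
    (2; 1,2)
    (2; 1,2)
    (2; 1,3)
    (2; 2)
    (2; 2)
    (3; —)
    (3; 1)
    (3; 1)
    (3; 1)


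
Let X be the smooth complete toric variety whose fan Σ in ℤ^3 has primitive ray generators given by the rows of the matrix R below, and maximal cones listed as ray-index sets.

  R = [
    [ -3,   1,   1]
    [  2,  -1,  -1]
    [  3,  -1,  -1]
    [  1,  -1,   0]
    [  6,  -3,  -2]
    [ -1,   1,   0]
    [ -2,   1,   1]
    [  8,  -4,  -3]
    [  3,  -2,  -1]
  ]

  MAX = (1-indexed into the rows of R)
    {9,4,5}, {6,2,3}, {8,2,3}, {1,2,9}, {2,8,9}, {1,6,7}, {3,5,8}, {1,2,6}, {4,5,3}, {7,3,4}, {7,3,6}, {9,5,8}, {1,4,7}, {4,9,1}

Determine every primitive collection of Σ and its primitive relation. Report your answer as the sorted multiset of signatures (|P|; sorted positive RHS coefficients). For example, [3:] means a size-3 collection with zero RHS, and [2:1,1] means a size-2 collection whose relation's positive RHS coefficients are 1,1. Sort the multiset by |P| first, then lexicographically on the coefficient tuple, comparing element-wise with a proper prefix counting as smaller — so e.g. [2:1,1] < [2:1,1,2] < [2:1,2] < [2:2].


Σ has 15 primitive collections:

  P={1,3}:  v_{1} + v_{3} = 0  ⟹  sig = [2:]
  P={2,7}:  v_{2} + v_{7} = 0  ⟹  sig = [2:]
  P={4,6}:  v_{4} + v_{6} = 0  ⟹  sig = [2:]
  P={1,5}:  v_{1} + v_{5} = v_{9}  ⟹  sig = [2:1]
  P={2,4}:  v_{2} + v_{4} = v_{9}  ⟹  sig = [2:1]
  P={2,5}:  v_{2} + v_{5} = v_{8}  ⟹  sig = [2:1]
  P={3,9}:  v_{3} + v_{9} = v_{5}  ⟹  sig = [2:1]
  P={6,9}:  v_{6} + v_{9} = v_{2}  ⟹  sig = [2:1]
  P={7,8}:  v_{7} + v_{8} = v_{5}  ⟹  sig = [2:1]
  P={7,9}:  v_{7} + v_{9} = v_{4}  ⟹  sig = [2:1]
  P={1,8}:  v_{1} + v_{8} = v_{2} + v_{9}  ⟹  sig = [2:1,1]
  P={4,8}:  v_{4} + v_{8} = v_{5} + v_{9}  ⟹  sig = [2:1,1]
  P={5,6}:  v_{5} + v_{6} = v_{2} + v_{3}  ⟹  sig = [2:1,1]
  P={5,7}:  v_{5} + v_{7} = v_{3} + v_{4}  ⟹  sig = [2:1,1]
  P={6,8}:  v_{6} + v_{8} = 2·v_{2} + v_{3}  ⟹  sig = [2:1,2]

Sorted signature multiset PRS(X):
{ [2:] ×3,  [2:1] ×7,  [2:1,1] ×4,  [2:1,2] }


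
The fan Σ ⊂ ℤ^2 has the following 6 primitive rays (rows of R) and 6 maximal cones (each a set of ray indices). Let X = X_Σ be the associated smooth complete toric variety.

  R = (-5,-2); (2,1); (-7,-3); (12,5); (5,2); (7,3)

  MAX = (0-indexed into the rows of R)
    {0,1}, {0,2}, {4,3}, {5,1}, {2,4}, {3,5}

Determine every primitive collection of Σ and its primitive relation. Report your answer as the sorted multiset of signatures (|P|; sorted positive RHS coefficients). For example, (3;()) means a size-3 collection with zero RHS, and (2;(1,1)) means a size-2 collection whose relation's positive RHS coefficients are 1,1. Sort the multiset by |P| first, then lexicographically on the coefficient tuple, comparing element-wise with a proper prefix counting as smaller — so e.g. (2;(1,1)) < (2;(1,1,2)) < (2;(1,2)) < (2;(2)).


Δ(Σ) — 6 vertices, 9 min non-faces:

  • {0,4}:  v_{0} + v_{4} = 0  ⟹  sig = (2;())
  • {2,5}:  v_{2} + v_{5} = 0  ⟹  sig = (2;())
  • {0,3}:  v_{0} + v_{3} = v_{5}  ⟹  sig = (2;(1))
  • {0,5}:  v_{0} + v_{5} = v_{1}  ⟹  sig = (2;(1))
  • {1,2}:  v_{1} + v_{2} = v_{0}  ⟹  sig = (2;(1))
  • {1,4}:  v_{1} + v_{4} = v_{5}  ⟹  sig = (2;(1))
  • {2,3}:  v_{2} + v_{3} = v_{4}  ⟹  sig = (2;(1))
  • {4,5}:  v_{4} + v_{5} = v_{3}  ⟹  sig = (2;(1))
  • {1,3}:  v_{1} + v_{3} = 2·v_{5}  ⟹  sig = (2;(2))

Sorted signature multiset PRS(X):
[(2;()), (2;()), (2;(1)), (2;(1)), (2;(1)), (2;(1)), (2;(1)), (2;(1)), (2;(2))]


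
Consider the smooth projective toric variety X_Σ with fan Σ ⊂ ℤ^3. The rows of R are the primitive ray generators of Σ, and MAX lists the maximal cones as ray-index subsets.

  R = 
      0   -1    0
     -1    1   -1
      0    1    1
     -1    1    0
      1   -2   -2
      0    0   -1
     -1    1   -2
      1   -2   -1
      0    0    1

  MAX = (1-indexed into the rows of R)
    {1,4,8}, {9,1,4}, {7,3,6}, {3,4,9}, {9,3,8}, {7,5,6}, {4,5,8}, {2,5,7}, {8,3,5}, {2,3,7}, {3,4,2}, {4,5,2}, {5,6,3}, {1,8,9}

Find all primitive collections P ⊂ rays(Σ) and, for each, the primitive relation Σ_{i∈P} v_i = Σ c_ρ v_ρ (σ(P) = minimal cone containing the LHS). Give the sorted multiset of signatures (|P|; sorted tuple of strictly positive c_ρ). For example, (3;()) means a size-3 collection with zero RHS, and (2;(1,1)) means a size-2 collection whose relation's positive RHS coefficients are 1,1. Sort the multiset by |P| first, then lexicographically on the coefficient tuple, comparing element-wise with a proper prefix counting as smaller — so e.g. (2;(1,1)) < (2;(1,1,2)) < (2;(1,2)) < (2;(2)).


20 minimal non-faces of Δ(Σ) (on 9 rays):

  P = {6,9}:  v_{6} + v_{9} = 0  so sig = (2;())
  P = {1,3}:  v_{1} + v_{3} = v_{9}  so sig = (2;(1))
  P = {2,6}:  v_{2} + v_{6} = v_{7}  so sig = (2;(1))
  P = {2,9}:  v_{2} + v_{9} = v_{4}  so sig = (2;(1))
  P = {4,6}:  v_{4} + v_{6} = v_{2}  so sig = (2;(1))
  P = {5,9}:  v_{5} + v_{9} = v_{8}  so sig = (2;(1))
  P = {6,8}:  v_{6} + v_{8} = v_{5}  so sig = (2;(1))
  P = {7,9}:  v_{7} + v_{9} = v_{2}  so sig = (2;(1))
  P = {1,6}:  v_{1} + v_{6} = v_{4} + v_{8}  so sig = (2;(1,1))
  P = {2,8}:  v_{2} + v_{8} = v_{4} + v_{5}  so sig = (2;(1,1))
  P = {7,8}:  v_{7} + v_{8} = v_{2} + v_{5}  so sig = (2;(1,1))
  P = {1,2}:  v_{1} + v_{2} = 2·v_{4} + v_{8}  so sig = (2;(1,2))
  P = {1,5}:  v_{1} + v_{5} = v_{4} + 2·v_{8}  so sig = (2;(1,2))
  P = {1,7}:  v_{1} + v_{7} = 2·v_{4} + v_{5}  so sig = (2;(1,2))
  P = {4,7}:  v_{4} + v_{7} = 2·v_{2}  so sig = (2;(2))
  P = {3,4,8}:  v_{3} + v_{4} + v_{8} = 0  so sig = (3;())
  P = {3,4,5}:  v_{3} + v_{4} + v_{5} = v_{6}  so sig = (3;(1))
  P = {4,8,9}:  v_{4} + v_{8} + v_{9} = v_{1}  so sig = (3;(1))
  P = {2,3,5}:  v_{2} + v_{3} + v_{5} = 2·v_{6}  so sig = (3;(2))
  P = {3,5,7}:  v_{3} + v_{5} + v_{7} = 3·v_{6}  so sig = (3;(3))

Hence PRS(X_Σ) =
[(2;()), (2;(1)), (2;(1)), (2;(1)), (2;(1)), (2;(1)), (2;(1)), (2;(1)), (2;(1,1)), (2;(1,1)), (2;(1,1)), (2;(1,2)), (2;(1,2)), (2;(1,2)), (2;(2)), (3;()), (3;(1)), (3;(1)), (3;(2)), (3;(3))]


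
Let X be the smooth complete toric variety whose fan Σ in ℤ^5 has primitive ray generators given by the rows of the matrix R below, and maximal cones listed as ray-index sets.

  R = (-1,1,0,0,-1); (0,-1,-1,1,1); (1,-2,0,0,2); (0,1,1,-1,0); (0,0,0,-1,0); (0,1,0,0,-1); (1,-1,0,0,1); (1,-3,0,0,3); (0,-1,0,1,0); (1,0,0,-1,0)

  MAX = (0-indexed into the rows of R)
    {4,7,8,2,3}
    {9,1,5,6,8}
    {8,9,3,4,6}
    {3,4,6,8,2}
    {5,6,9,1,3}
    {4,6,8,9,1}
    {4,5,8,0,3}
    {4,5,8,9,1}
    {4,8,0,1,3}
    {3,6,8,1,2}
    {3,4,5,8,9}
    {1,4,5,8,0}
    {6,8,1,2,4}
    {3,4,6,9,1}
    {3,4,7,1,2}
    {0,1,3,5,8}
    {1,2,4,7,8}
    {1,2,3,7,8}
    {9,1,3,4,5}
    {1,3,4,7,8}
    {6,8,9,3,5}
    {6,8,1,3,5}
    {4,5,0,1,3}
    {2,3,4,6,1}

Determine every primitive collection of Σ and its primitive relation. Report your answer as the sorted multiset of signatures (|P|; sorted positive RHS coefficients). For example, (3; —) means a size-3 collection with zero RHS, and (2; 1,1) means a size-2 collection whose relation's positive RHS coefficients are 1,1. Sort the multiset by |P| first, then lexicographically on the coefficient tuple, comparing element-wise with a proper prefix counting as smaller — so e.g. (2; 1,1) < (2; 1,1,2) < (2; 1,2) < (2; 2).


14 collections generate NE(X_Σ); each relation:

  P={0,6}:  v_{0} + v_{6} = 0  ⟹  sig = (2; —)
  P={2,5}:  v_{2} + v_{5} = v_{6}  ⟹  sig = (2; 1)
  P={5,7}:  v_{5} + v_{7} = v_{2}  ⟹  sig = (2; 1)
  P={0,9}:  v_{0} + v_{9} = v_{4} + v_{5}  ⟹  sig = (2; 1,1)
  P={7,9}:  v_{7} + v_{9} = v_{2} + v_{4} + v_{6}  ⟹  sig = (2; 1,1,1)
  P={0,2}:  v_{0} + v_{2} = v_{1} + v_{3} + v_{4} + v_{8}  ⟹  sig = (2; 1,1,1,1)
  P={2,9}:  v_{2} + v_{9} = v_{4} + 2·v_{6}  ⟹  sig = (2; 1,2)
  P={6,7}:  v_{6} + v_{7} = 2·v_{2}  ⟹  sig = (2; 2)
  P={0,7}:  v_{0} + v_{7} = 2·v_{1} + 2·v_{3} + 2·v_{4} + 2·v_{8}  ⟹  sig = (2; 2,2,2,2)
  P={4,5,6}:  v_{4} + v_{5} + v_{6} = v_{9}  ⟹  sig = (3; 1)
  P={1,3,8,9}:  v_{1} + v_{3} + v_{8} + v_{9} = v_{6}  ⟹  sig = (4; 1)
  P={1,3,4,5,8}:  v_{1} + v_{3} + v_{4} + v_{5} + v_{8} = 0  ⟹  sig = (5; —)
  P={1,2,3,4,8}:  v_{1} + v_{2} + v_{3} + v_{4} + v_{8} = v_{7}  ⟹  sig = (5; 1)
  P={1,3,4,6,8}:  v_{1} + v_{3} + v_{4} + v_{6} + v_{8} = v_{2}  ⟹  sig = (5; 1)

so the primitive-relation signature multiset is
    |P|=2: 9 collections, coeffs (), (1), (1), (1,1), (1,1,1), (1,1,1,1), (1,2), (2), (2,2,2,2)
    |P|=3: 1 collection, coeffs (1)
    |P|=4: 1 collection, coeffs (1)
    |P|=5: 3 collections, coeffs (), (1), (1)


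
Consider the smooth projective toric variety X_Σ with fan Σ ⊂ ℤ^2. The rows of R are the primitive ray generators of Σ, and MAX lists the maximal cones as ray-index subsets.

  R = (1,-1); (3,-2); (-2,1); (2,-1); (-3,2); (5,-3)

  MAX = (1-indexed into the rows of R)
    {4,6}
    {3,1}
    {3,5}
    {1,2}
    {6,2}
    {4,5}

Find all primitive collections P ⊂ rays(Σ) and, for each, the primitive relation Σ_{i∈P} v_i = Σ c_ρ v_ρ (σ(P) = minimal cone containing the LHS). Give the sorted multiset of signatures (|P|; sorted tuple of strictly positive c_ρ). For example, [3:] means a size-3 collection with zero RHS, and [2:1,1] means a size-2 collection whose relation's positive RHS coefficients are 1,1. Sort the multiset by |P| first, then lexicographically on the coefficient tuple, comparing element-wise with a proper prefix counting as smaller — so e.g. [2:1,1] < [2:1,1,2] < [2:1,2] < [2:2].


9 collections generate NE(X_Σ); each relation:

  • {2,5}:  v_{2} + v_{5} = 0  →  sig = [2:]
  • {3,4}:  v_{3} + v_{4} = 0  →  sig = [2:]
  • {1,4}:  v_{1} + v_{4} = v_{2}  →  sig = [2:1]
  • {1,5}:  v_{1} + v_{5} = v_{3}  →  sig = [2:1]
  • {2,3}:  v_{2} + v_{3} = v_{1}  →  sig = [2:1]
  • {2,4}:  v_{2} + v_{4} = v_{6}  →  sig = [2:1]
  • {3,6}:  v_{3} + v_{6} = v_{2}  →  sig = [2:1]
  • {5,6}:  v_{5} + v_{6} = v_{4}  →  sig = [2:1]
  • {1,6}:  v_{1} + v_{6} = 2·v_{2}  →  sig = [2:2]

Signatures (|P|; sorted positive RHS coefficients), sorted:
    [2:]
    [2:]
    [2:1]
    [2:1]
    [2:1]
    [2:1]
    [2:1]
    [2:1]
    [2:2]


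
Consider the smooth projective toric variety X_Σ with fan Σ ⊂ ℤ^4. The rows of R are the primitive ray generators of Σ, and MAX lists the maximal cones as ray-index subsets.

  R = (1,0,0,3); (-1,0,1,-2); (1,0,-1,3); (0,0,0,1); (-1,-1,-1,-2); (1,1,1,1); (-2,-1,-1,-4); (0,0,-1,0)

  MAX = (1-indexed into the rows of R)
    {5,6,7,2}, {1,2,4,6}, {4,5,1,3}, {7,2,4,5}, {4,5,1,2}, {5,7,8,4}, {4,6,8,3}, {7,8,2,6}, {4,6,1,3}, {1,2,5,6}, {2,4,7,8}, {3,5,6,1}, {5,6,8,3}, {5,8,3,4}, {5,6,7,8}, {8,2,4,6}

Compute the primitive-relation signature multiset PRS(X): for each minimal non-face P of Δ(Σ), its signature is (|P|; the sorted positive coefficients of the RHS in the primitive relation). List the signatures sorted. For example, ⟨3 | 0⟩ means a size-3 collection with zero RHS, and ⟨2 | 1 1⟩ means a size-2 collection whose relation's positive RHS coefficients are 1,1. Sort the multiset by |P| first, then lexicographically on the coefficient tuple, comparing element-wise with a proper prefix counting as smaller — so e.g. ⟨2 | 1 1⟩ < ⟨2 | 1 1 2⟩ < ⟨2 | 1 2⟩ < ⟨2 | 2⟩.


|primitive collections| = 7. Relations:

  P = {1,8}:  v_{1} + v_{8} = v_{3}  ⇒ sig = ⟨2 | 1⟩
  P = {2,3}:  v_{2} + v_{3} = v_{4}  ⇒ sig = ⟨2 | 1⟩
  P = {1,7}:  v_{1} + v_{7} = v_{4} + v_{5}  ⇒ sig = ⟨2 | 1 1⟩
  P = {3,7}:  v_{3} + v_{7} = v_{4} + v_{5} + v_{8}  ⇒ sig = ⟨2 | 1 1 1⟩
  P = {4,5,6}:  v_{4} + v_{5} + v_{6} = 0  ⇒ sig = ⟨3 | 0⟩
  P = {2,5,8}:  v_{2} + v_{5} + v_{8} = v_{7}  ⇒ sig = ⟨3 | 1⟩
  P = {4,6,7}:  v_{4} + v_{6} + v_{7} = v_{2} + v_{8}  ⇒ sig = ⟨3 | 1 1⟩

so the primitive-relation signature multiset is
    |P|=2: 4 collections, coeffs (1), (1), (1,1), (1,1,1)
    |P|=3: 3 collections, coeffs (), (1), (1,1)


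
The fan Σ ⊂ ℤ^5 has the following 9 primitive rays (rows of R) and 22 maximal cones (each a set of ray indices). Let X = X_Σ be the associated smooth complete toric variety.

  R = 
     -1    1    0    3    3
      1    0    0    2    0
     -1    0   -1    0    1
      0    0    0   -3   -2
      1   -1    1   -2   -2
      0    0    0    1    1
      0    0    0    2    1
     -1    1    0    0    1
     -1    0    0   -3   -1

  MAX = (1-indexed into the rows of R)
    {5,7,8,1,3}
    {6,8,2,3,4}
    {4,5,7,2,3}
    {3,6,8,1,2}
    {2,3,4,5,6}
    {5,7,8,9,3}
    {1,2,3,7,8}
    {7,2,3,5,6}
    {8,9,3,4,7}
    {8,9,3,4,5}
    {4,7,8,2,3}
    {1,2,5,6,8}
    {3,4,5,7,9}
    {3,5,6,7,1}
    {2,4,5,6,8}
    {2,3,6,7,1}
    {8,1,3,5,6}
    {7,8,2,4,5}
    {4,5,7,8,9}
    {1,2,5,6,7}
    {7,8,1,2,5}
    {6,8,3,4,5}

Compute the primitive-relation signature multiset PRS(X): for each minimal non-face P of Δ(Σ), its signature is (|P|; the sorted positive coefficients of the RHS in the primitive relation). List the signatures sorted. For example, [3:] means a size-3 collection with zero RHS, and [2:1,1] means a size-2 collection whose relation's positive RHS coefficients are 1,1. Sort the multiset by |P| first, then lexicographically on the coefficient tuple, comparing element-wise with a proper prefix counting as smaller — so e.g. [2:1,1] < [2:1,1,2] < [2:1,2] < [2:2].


Minimal non-faces — 9 found among 9 rays, 22 max cones:

  P = {1,4}:  v_{1} + v_{4} = v_{8}  ⇒ sig = [2:1]
  P = {2,9}:  v_{2} + v_{9} = v_{4} + v_{7}  ⇒ sig = [2:1,1]
  P = {6,9}:  v_{6} + v_{9} = v_{3} + v_{5} + v_{8}  ⇒ sig = [2:1,1,1]
  P = {1,9}:  v_{1} + v_{9} = v_{3} + v_{5} + v_{7} + 2·v_{8}  ⇒ sig = [2:1,1,1,2]
  P = {4,6,7}:  v_{4} + v_{6} + v_{7} = 0  ⇒ sig = [3:]
  P = {6,7,8}:  v_{6} + v_{7} + v_{8} = v_{1}  ⇒ sig = [3:1]
  P = {2,3,5,8}:  v_{2} + v_{3} + v_{5} + v_{8} = 0  ⇒ sig = [4:]
  P = {1,2,3,5}:  v_{1} + v_{2} + v_{3} + v_{5} = v_{6} + v_{7}  ⇒ sig = [4:1,1]
  P = {3,4,5,7,8}:  v_{3} + v_{4} + v_{5} + v_{7} + v_{8} = v_{9}  ⇒ sig = [5:1]

Signatures (|P|; sorted positive RHS coefficients), sorted:
    [2:1]
    [2:1,1]
    [2:1,1,1]
    [2:1,1,1,2]
    [3:]
    [3:1]
    [4:]
    [4:1,1]
    [5:1]
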